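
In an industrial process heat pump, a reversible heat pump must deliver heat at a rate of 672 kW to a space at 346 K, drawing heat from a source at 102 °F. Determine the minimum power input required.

Ẇ_in ≈ 66.0 kW

T_C = 102 °F → (102 − 32) × 5/9 = 38.89 °C = 312.04 K.
For a reversible heat pump, COP_HP = T_H/(T_H − T_C) = 346.00/33.96 = 10.1881.
W = Q_H/COP_HP = 672/10.1881 = 66.0 kW.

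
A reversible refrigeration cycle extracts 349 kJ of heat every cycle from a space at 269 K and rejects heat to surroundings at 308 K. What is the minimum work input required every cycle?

W_in ≈ 50.6 kJ

COP_R = T_C/(T_H − T_C) = 269.00/39.00 = 6.8974.
W = Q_C/COP_R = 349/6.8974 = 50.6 kJ.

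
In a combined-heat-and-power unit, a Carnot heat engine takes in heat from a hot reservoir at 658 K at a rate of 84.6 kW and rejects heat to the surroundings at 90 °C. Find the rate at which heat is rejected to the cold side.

T_C = 90 °C → 90 + 273.15 = 363.15 K.
The Carnot efficiency is η = 1 − T_C/T_H = 1 − 363.15/658.00 = 0.4481.
For a reversible cycle Q_C/Q_H = T_C/T_H, so Q_C = 84.6 × 363.15/658.00 = 46.7 kW.

Q̇_C ≈ 46.7 kW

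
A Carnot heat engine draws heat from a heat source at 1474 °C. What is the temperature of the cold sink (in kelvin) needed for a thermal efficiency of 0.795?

T_H = 1474 °C → 1474 + 273.15 = 1747.15 K.
From η = 1 − T_C/T_H, T_C = T_H·(1 − η) = 1747.15 × (1 − 0.795) = 358 K.

T_C ≈ 358 K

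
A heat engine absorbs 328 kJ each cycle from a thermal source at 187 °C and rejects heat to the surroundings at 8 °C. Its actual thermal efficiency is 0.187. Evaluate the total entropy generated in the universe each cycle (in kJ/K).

ΔS_univ ≈ 0.236 kJ/K

T_H = 187 °C → 187 + 273.15 = 460.15 K.
T_C = 8 °C → 8 + 273.15 = 281.15 K.
W = η·Q_H = 0.187 × 328 = 61.34 kJ, so Q_C = Q_H − W = 266.7 kJ.
The hot reservoir loses entropy Q_H/T_H = 328/460.15 = 0.7128 kJ/K; the cold reservoir gains Q_C/T_C = 266.7/281.15 = 0.9485 kJ/K.
ΔS_univ = −Q_H/T_H + Q_C/T_C = 0.236 kJ/K (> 0, since η = 0.187 < η_Carnot = 0.389).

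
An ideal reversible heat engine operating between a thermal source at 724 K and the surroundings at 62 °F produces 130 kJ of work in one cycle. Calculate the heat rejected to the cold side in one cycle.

Q_C ≈ 86.77 kJ

T_C = 62 °F → (62 − 32) × 5/9 = 16.67 °C = 289.82 K.
For a reversible engine, η = 1 − T_C/T_H = 1 − 289.82/724.00 = 0.5997.
Since Q_C/Q_H = T_C/T_H and Q_H = W/η, Q_C = W·T_C/(T_H − T_C) = 130 × 289.82/434.18 = 86.77 kJ.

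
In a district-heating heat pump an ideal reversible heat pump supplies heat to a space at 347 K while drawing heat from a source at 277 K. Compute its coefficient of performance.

COP_HP ≈ 4.96

For a reversible heat pump, COP_HP = T_H/(T_H − T_C) = 347.00/(347.00 − 277.00) = 4.96.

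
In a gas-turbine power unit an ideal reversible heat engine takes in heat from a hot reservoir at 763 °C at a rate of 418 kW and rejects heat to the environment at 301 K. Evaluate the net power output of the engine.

T_H = 763 °C → 763 + 273.15 = 1036.15 K.
The Carnot efficiency is η = 1 − T_C/T_H = 1 − 301.00/1036.15 = 0.7095.
W = η·Q_H = 0.7095 × 418 = 297 kW.

Ẇ ≈ 297 kW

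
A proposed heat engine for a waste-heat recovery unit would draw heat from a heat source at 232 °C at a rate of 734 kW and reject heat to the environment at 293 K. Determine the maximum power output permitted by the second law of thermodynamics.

T_H = 232 °C → 232 + 273.15 = 505.15 K.
By the Carnot theorem, η_max = 1 − T_C/T_H = 1 − 293.00/505.15 = 0.4200.
W_max = η_max · Q_H = 0.4200 × 734 = 308 kW.

Ẇ_max ≈ 308 kW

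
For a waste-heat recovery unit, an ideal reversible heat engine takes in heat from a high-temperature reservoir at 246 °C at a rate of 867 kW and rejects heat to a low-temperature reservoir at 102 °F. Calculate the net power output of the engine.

T_H = 246 °C → 246 + 273.15 = 519.15 K.
T_C = 102 °F → (102 − 32) × 5/9 = 38.89 °C = 312.04 K.
Carnot efficiency: η = 1 − T_C/T_H = 1 − 312.04/519.15 = 0.3989.
W = η·Q_H = 0.3989 × 867 = 346 kW.

Ẇ ≈ 346 kW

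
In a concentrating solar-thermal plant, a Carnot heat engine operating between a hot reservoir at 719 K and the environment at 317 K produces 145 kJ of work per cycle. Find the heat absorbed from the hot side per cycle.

Q_H ≈ 259.3 kJ

For a reversible engine, η = 1 − T_C/T_H = 1 − 317.00/719.00 = 0.5591.
Q_H = W/η = 145/0.5591 = 259.3 kJ.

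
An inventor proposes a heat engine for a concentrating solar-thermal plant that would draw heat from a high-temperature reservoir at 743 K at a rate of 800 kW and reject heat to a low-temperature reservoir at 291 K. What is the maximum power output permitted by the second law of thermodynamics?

Ẇ_max ≈ 487 kW

The upper bound on efficiency is η_max = 1 − T_C/T_H = 1 − 291.00/743.00 = 0.6083.
W_max = η_max · Q_H = 0.6083 × 800 = 487 kW.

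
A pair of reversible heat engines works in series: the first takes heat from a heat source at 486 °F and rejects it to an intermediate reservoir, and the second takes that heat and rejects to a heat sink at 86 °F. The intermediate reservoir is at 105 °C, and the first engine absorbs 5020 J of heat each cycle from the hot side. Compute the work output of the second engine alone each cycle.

T_H = 486 °F → (486 − 32) × 5/9 = 252.22 °C = 525.37 K.
T_C = 86 °F → (86 − 32) × 5/9 = 30.00 °C = 303.15 K.
T_m = 105 °C → 105 + 273.15 = 378.15 K.
Heat entering the second stage: Q_m = Q_H·(T_m/T_H) = 5020 × 378.15/525.37 = 3613 J.
Second-stage efficiency η₂ = 1 − T_C/T_m = 1 − 303.15/378.15 = 0.1983, so W₂ = η₂·Q_m = 716.6 J.

W₂ ≈ 716.6 J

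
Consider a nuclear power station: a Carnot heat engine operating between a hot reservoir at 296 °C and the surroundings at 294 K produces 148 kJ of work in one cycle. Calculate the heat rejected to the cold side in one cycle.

Q_C ≈ 158 kJ

T_H = 296 °C → 296 + 273.15 = 569.15 K.
η_rev = 1 − T_C/T_H = 1 − 294.00/569.15 = 0.4834.
Since Q_C/Q_H = T_C/T_H and Q_H = W/η, Q_C = W·T_C/(T_H − T_C) = 148 × 294.00/275.15 = 158 kJ.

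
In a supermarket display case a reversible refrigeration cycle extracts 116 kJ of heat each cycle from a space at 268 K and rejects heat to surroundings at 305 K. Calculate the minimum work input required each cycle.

W_in ≈ 16.0 kJ

Carnot COP: COP_R = T_C/(T_H − T_C) = 268.00/37.00 = 7.2432.
W = Q_C/COP_R = 116/7.2432 = 16.0 kJ.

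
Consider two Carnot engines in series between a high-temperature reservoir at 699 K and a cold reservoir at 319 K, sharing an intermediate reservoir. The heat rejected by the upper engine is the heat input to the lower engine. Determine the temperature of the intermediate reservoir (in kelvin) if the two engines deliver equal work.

T_m ≈ 509.0 K

For reversible stages Q_m = Q_H·(T_m/T_H). Setting W₁ = Q_H(1 − T_m/T_H) equal to W₂ = Q_m(1 − T_C/T_m) = Q_H·(T_m − T_C)/T_H gives T_H − T_m = T_m − T_C, so T_m = (T_H + T_C)/2 = (699.00 + 319.00)/2 = 509.0 K.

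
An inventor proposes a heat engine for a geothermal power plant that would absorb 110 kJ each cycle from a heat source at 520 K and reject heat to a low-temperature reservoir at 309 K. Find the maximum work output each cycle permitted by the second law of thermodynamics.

W_max ≈ 44.63 kJ

By the Carnot theorem, η_max = 1 − T_C/T_H = 1 − 309.00/520.00 = 0.4058.
W_max = η_max · Q_H = 0.4058 × 110 = 44.63 kJ.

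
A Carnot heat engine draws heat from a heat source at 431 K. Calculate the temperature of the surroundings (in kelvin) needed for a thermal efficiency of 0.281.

T_C ≈ 310 K

From η = 1 − T_C/T_H, T_C = T_H·(1 − η) = 431.00 × (1 − 0.281) = 310 K.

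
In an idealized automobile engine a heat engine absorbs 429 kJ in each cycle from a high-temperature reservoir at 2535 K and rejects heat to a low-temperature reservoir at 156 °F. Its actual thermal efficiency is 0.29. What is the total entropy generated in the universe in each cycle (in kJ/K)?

ΔS_univ ≈ 0.721 kJ/K

T_C = 156 °F → (156 − 32) × 5/9 = 68.89 °C = 342.04 K.
W = η·Q_H = 0.29 × 429 = 124.4 kJ, so Q_C = Q_H − W = 304.6 kJ.
The hot reservoir loses entropy Q_H/T_H = 429/2535.00 = 0.1692 kJ/K; the cold reservoir gains Q_C/T_C = 304.6/342.04 = 0.8905 kJ/K.
ΔS_univ = −Q_H/T_H + Q_C/T_C = 0.721 kJ/K (> 0, since η = 0.29 < η_Carnot = 0.865).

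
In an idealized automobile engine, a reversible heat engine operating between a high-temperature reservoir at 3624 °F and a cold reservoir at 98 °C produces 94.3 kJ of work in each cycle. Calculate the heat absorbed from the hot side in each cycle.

T_H = 3624 °F → (3624 − 32) × 5/9 = 1995.56 °C = 2268.71 K.
T_C = 98 °C → 98 + 273.15 = 371.15 K.
Since the cycle is reversible, η = 1 − T_C/T_H = 1 − 371.15/2268.71 = 0.8364.
Q_H = W/η = 94.3/0.8364 = 113 kJ.

Q_H ≈ 113 kJ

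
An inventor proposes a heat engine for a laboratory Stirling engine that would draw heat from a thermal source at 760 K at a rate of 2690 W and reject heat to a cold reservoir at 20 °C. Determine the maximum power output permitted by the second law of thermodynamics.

T_C = 20 °C → 20 + 273.15 = 293.15 K.
No engine can exceed the Carnot limit: η_max = 1 − T_C/T_H = 1 − 293.15/760.00 = 0.6143.
W_max = η_max · Q_H = 0.6143 × 2690 = 1652 W.

Ẇ_max ≈ 1652 W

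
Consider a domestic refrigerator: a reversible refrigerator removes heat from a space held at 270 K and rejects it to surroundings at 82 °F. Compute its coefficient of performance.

T_H = 82 °F → (82 − 32) × 5/9 = 27.78 °C = 300.93 K.
Carnot COP: COP_R = T_C/(T_H − T_C) = 270.00/(300.93 − 270.00) = 8.73.

COP_R ≈ 8.73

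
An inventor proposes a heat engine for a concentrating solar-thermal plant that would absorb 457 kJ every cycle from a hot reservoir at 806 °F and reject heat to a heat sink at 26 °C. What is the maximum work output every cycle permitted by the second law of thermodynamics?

T_H = 806 °F → (806 − 32) × 5/9 = 430.00 °C = 703.15 K.
T_C = 26 °C → 26 + 273.15 = 299.15 K.
By the Carnot theorem, η_max = 1 − T_C/T_H = 1 − 299.15/703.15 = 0.5746.
W_max = η_max · Q_H = 0.5746 × 457 = 262.6 kJ.

W_max ≈ 262.6 kJ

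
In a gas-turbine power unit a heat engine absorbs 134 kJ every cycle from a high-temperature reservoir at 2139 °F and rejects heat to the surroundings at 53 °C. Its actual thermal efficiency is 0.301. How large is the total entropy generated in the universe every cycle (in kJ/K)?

ΔS_univ ≈ 0.194 kJ/K

T_H = 2139 °F → (2139 − 32) × 5/9 = 1170.56 °C = 1443.71 K.
T_C = 53 °C → 53 + 273.15 = 326.15 K.
W = η·Q_H = 0.301 × 134 = 40.33 kJ, so Q_C = Q_H − W = 93.67 kJ.
The hot reservoir loses entropy Q_H/T_H = 134/1443.71 = 0.09282 kJ/K; the cold reservoir gains Q_C/T_C = 93.67/326.15 = 0.2872 kJ/K.
ΔS_univ = −Q_H/T_H + Q_C/T_C = 0.194 kJ/K (> 0, since η = 0.301 < η_Carnot = 0.774).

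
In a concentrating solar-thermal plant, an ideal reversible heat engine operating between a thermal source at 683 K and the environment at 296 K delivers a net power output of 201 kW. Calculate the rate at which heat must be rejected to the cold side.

Q̇_C ≈ 154 kW

η_rev = 1 − T_C/T_H = 1 − 296.00/683.00 = 0.5666.
Since Q_C/Q_H = T_C/T_H and Q_H = W/η, Q_C = W·T_C/(T_H − T_C) = 201 × 296.00/387.00 = 154 kW.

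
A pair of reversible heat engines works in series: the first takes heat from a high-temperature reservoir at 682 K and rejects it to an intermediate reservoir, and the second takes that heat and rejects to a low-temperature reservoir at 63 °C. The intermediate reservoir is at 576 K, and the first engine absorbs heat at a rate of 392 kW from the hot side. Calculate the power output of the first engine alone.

Ẇ₁ ≈ 60.9 kW

T_C = 63 °C → 63 + 273.15 = 336.15 K.
First-stage efficiency η₁ = 1 − T_m/T_H = 1 − 576.00/682.00 = 0.1554.
W₁ = η₁·Q_H = 0.1554 × 392 = 60.9 kW.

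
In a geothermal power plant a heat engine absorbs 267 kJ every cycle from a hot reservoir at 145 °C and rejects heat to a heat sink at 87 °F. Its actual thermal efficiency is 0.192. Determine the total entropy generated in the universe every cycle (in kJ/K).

T_H = 145 °C → 145 + 273.15 = 418.15 K.
T_C = 87 °F → (87 − 32) × 5/9 = 30.56 °C = 303.71 K.
W = η·Q_H = 0.192 × 267 = 51.26 kJ, so Q_C = Q_H − W = 215.7 kJ.
The hot reservoir loses entropy Q_H/T_H = 267/418.15 = 0.6385 kJ/K; the cold reservoir gains Q_C/T_C = 215.7/303.71 = 0.7103 kJ/K.
ΔS_univ = −Q_H/T_H + Q_C/T_C = 0.07182 kJ/K (> 0, since η = 0.192 < η_Carnot = 0.274).

ΔS_univ ≈ 0.07182 kJ/K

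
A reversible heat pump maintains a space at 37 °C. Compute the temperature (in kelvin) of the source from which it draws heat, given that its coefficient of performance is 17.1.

T_C ≈ 292 K

T_H = 37 °C → 37 + 273.15 = 310.15 K.
COP_HP = T_H/(T_H − T_C) ⇒ T_C = T_H·(COP_HP − 1)/COP_HP = 310.15 × (17.1 − 1)/17.1 = 292 K.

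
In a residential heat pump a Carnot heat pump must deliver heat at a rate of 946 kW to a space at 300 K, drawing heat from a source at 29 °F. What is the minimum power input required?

Ẇ_in ≈ 89.9 kW

T_C = 29 °F → (29 − 32) × 5/9 = -1.67 °C = 271.48 K.
Reversible heating COP: COP_HP = T_H/(T_H − T_C) = 300.00/28.52 = 10.5202.
W = Q_H/COP_HP = 946/10.5202 = 89.9 kW.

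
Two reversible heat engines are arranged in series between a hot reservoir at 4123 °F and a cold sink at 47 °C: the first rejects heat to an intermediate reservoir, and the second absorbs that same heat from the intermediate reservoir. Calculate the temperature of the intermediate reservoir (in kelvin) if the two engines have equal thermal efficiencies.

T_H = 4123 °F → (4123 − 32) × 5/9 = 2272.78 °C = 2545.93 K.
T_C = 47 °C → 47 + 273.15 = 320.15 K.
Equal efficiencies require 1 − T_m/T_H = 1 − T_C/T_m, i.e. T_m/T_H = T_C/T_m, so T_m = √(T_H·T_C) = √(2545.93 × 320.15) = 903 K.

T_m ≈ 903 K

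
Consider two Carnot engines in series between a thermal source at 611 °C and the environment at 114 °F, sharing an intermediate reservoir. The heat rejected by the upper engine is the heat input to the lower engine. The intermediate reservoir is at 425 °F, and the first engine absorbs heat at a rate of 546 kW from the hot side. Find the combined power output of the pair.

T_H = 611 °C → 611 + 273.15 = 884.15 K.
T_C = 114 °F → (114 − 32) × 5/9 = 45.56 °C = 318.71 K.
Two reversible stages in series are equivalent to a single Carnot engine between T_H and T_C, so η_total = 1 − T_C/T_H = 1 − 318.71/884.15 = 0.6395.
W_total = η_total · Q_H = 0.6395 × 546 = 349 kW.

Ẇ_total ≈ 349 kW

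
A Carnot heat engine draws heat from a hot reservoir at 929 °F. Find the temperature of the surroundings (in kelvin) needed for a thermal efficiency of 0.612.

T_C ≈ 299 K

T_H = 929 °F → (929 − 32) × 5/9 = 498.33 °C = 771.48 K.
From η = 1 − T_C/T_H, T_C = T_H·(1 − η) = 771.48 × (1 − 0.612) = 299 K.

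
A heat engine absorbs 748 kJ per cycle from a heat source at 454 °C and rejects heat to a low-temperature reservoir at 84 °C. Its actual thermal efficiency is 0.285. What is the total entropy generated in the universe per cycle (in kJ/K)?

T_H = 454 °C → 454 + 273.15 = 727.15 K.
T_C = 84 °C → 84 + 273.15 = 357.15 K.
W = η·Q_H = 0.285 × 748 = 213.2 kJ, so Q_C = Q_H − W = 534.8 kJ.
The hot reservoir loses entropy Q_H/T_H = 748/727.15 = 1.029 kJ/K; the cold reservoir gains Q_C/T_C = 534.8/357.15 = 1.497 kJ/K.
ΔS_univ = −Q_H/T_H + Q_C/T_C = 0.469 kJ/K (> 0, since η = 0.285 < η_Carnot = 0.509).

ΔS_univ ≈ 0.469 kJ/K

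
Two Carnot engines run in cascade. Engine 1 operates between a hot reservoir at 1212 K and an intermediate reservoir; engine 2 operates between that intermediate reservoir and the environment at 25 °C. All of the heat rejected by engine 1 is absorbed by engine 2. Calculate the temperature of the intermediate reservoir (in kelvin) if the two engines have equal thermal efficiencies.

T_m ≈ 601 K

T_C = 25 °C → 25 + 273.15 = 298.15 K.
Equal efficiencies require 1 − T_m/T_H = 1 − T_C/T_m, i.e. T_m/T_H = T_C/T_m, so T_m = √(T_H·T_C) = √(1212.00 × 298.15) = 601 K.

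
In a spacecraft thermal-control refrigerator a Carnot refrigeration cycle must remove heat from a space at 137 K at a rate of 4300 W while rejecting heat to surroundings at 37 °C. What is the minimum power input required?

T_H = 37 °C → 37 + 273.15 = 310.15 K.
Carnot COP: COP_R = T_C/(T_H − T_C) = 137.00/173.15 = 0.7912.
W = Q_C/COP_R = 4300/0.7912 = 5430 W.

Ẇ_in ≈ 5430 W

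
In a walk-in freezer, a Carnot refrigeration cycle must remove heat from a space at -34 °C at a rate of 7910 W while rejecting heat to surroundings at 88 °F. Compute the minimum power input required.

Ẇ_in ≈ 2154 W

T_H = 88 °F → (88 − 32) × 5/9 = 31.11 °C = 304.26 K.
T_C = -34 °C → -34 + 273.15 = 239.15 K.
For a reversible refrigerator, COP_R = T_C/(T_H − T_C) = 239.15/65.11 = 3.6730.
W = Q_C/COP_R = 7910/3.6730 = 2154 W.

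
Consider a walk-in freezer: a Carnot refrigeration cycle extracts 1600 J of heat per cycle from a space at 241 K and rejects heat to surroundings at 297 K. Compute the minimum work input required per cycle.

COP_R = T_C/(T_H − T_C) = 241.00/56.00 = 4.3036.
W = Q_C/COP_R = 1600/4.3036 = 372 J.

W_in ≈ 372 J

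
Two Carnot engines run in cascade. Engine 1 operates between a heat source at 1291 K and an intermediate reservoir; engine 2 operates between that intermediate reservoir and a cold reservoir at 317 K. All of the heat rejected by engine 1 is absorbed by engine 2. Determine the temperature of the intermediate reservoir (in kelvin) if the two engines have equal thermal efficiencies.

T_m ≈ 639.7 K

Equal efficiencies require 1 − T_m/T_H = 1 − T_C/T_m, i.e. T_m/T_H = T_C/T_m, so T_m = √(T_H·T_C) = √(1291.00 × 317.00) = 639.7 K.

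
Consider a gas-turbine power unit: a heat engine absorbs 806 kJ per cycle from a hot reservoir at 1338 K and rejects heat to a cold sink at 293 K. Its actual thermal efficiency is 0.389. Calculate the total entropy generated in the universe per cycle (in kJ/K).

W = η·Q_H = 0.389 × 806 = 313.5 kJ, so Q_C = Q_H − W = 492.5 kJ.
Reservoir entropy changes: ΔS_H = −Q_H/T_H = −806/1338.00 = -0.6024 kJ/K and ΔS_C = +Q_C/T_C = 492.5/293.00 = 1.681 kJ/K.
ΔS_univ = −Q_H/T_H + Q_C/T_C = 1.078 kJ/K (> 0, since η = 0.389 < η_Carnot = 0.781).

ΔS_univ ≈ 1.078 kJ/K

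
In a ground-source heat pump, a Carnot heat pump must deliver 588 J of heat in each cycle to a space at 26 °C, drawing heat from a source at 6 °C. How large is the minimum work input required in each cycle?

W_in ≈ 39.3 J

T_H = 26 °C → 26 + 273.15 = 299.15 K.
T_C = 6 °C → 6 + 273.15 = 279.15 K.
For a reversible heat pump, COP_HP = T_H/(T_H − T_C) = 299.15/20.00 = 14.9575.
W = Q_H/COP_HP = 588/14.9575 = 39.3 J.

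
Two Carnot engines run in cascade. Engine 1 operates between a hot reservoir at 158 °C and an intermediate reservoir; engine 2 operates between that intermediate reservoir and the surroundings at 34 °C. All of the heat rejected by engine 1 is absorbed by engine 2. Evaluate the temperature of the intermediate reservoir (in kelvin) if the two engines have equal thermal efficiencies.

T_H = 158 °C → 158 + 273.15 = 431.15 K.
T_C = 34 °C → 34 + 273.15 = 307.15 K.
Equal efficiencies require 1 − T_m/T_H = 1 − T_C/T_m, i.e. T_m/T_H = T_C/T_m, so T_m = √(T_H·T_C) = √(431.15 × 307.15) = 363.9 K.

T_m ≈ 363.9 K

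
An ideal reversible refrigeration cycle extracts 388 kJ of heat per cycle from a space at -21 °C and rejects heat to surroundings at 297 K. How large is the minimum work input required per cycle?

W_in ≈ 69.0 kJ

T_C = -21 °C → -21 + 273.15 = 252.15 K.
Carnot COP: COP_R = T_C/(T_H − T_C) = 252.15/44.85 = 5.6221.
W = Q_C/COP_R = 388/5.6221 = 69.0 kJ.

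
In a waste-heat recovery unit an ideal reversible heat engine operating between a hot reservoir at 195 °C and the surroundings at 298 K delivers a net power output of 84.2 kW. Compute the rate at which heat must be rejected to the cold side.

T_H = 195 °C → 195 + 273.15 = 468.15 K.
Carnot efficiency: η = 1 − T_C/T_H = 1 − 298.00/468.15 = 0.3635.
Since Q_C/Q_H = T_C/T_H and Q_H = W/η, Q_C = W·T_C/(T_H − T_C) = 84.2 × 298.00/170.15 = 147 kW.

Q̇_C ≈ 147 kW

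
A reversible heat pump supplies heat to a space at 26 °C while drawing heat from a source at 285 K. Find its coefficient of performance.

T_H = 26 °C → 26 + 273.15 = 299.15 K.
Reversible heating COP: COP_HP = T_H/(T_H − T_C) = 299.15/(299.15 − 285.00) = 21.1.

COP_HP ≈ 21.1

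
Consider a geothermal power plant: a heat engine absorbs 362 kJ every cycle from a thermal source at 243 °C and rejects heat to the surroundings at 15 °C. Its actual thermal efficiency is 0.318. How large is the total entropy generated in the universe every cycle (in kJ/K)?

T_H = 243 °C → 243 + 273.15 = 516.15 K.
T_C = 15 °C → 15 + 273.15 = 288.15 K.
W = η·Q_H = 0.318 × 362 = 115.1 kJ, so Q_C = Q_H − W = 246.9 kJ.
Entropy balance on the reservoirs: −Q_H/T_H = -0.7013 kJ/K, +Q_C/T_C = 0.8568 kJ/K.
ΔS_univ = −Q_H/T_H + Q_C/T_C = 0.155 kJ/K (> 0, since η = 0.318 < η_Carnot = 0.442).

ΔS_univ ≈ 0.155 kJ/K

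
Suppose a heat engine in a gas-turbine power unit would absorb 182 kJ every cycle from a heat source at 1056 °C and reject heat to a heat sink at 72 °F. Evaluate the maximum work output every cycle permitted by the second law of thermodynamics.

T_H = 1056 °C → 1056 + 273.15 = 1329.15 K.
T_C = 72 °F → (72 − 32) × 5/9 = 22.22 °C = 295.37 K.
By the Carnot theorem, η_max = 1 − T_C/T_H = 1 − 295.37/1329.15 = 0.7778.
W_max = η_max · Q_H = 0.7778 × 182 = 142 kJ.

W_max ≈ 142 kJ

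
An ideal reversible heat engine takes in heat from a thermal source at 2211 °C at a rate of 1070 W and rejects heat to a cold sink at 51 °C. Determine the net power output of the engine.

Ẇ ≈ 930 W

T_H = 2211 °C → 2211 + 273.15 = 2484.15 K.
T_C = 51 °C → 51 + 273.15 = 324.15 K.
The Carnot efficiency is η = 1 − T_C/T_H = 1 − 324.15/2484.15 = 0.8695.
W = η·Q_H = 0.8695 × 1070 = 930 W.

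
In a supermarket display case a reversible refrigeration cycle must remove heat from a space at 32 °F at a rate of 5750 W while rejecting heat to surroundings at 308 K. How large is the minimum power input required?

Ẇ_in ≈ 734 W

T_C = 32 °F → (32 − 32) × 5/9 = 0.00 °C = 273.15 K.
The reversible coefficient of performance is COP_R = T_C/(T_H − T_C) = 273.15/34.85 = 7.8379.
W = Q_C/COP_R = 5750/7.8379 = 734 W.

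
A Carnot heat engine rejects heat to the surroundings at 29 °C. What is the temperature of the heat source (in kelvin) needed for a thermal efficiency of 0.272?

T_H ≈ 415 K

T_C = 29 °C → 29 + 273.15 = 302.15 K.
From η = 1 − T_C/T_H, solving for T_H gives T_H = T_C/(1 − η) = 302.15/(1 − 0.272) = 415 K.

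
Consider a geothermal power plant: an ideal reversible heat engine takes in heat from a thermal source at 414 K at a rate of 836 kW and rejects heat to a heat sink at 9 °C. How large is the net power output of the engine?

T_C = 9 °C → 9 + 273.15 = 282.15 K.
Since the cycle is reversible, η = 1 − T_C/T_H = 1 − 282.15/414.00 = 0.3185.
W = η·Q_H = 0.3185 × 836 = 266 kW.

Ẇ ≈ 266 kW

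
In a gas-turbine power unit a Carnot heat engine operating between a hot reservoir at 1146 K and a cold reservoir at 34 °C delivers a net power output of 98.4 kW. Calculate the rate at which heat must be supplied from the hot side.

T_C = 34 °C → 34 + 273.15 = 307.15 K.
Since the cycle is reversible, η = 1 − T_C/T_H = 1 − 307.15/1146.00 = 0.7320.
Q_H = W/η = 98.4/0.7320 = 134 kW.

Q̇_H ≈ 134 kW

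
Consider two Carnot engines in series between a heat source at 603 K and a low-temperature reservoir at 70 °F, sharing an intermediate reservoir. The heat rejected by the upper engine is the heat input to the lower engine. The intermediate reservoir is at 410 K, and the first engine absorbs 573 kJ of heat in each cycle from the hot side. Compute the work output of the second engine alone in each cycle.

T_C = 70 °F → (70 − 32) × 5/9 = 21.11 °C = 294.26 K.
Heat entering the second stage: Q_m = Q_H·(T_m/T_H) = 573 × 410.00/603.00 = 390 kJ.
Second-stage efficiency η₂ = 1 − T_C/T_m = 1 − 294.26/410.00 = 0.2823, so W₂ = η₂·Q_m = 110 kJ.

W₂ ≈ 110 kJ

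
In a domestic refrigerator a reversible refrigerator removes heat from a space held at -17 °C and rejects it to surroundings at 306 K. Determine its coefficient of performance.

COP_R ≈ 5.14

T_C = -17 °C → -17 + 273.15 = 256.15 K.
For a reversible refrigerator, COP_R = T_C/(T_H − T_C) = 256.15/(306.00 − 256.15) = 5.14.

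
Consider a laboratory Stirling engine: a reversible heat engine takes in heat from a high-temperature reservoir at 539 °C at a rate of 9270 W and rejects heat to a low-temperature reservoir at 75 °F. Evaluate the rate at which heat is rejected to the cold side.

T_H = 539 °C → 539 + 273.15 = 812.15 K.
T_C = 75 °F → (75 − 32) × 5/9 = 23.89 °C = 297.04 K.
For a reversible engine, η = 1 − T_C/T_H = 1 − 297.04/812.15 = 0.6343.
For a reversible cycle Q_C/Q_H = T_C/T_H, so Q_C = 9270 × 297.04/812.15 = 3390 W.

Q̇_C ≈ 3390 W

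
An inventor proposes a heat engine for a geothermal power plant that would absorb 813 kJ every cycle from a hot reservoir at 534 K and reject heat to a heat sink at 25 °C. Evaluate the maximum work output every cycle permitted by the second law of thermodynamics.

W_max ≈ 359 kJ

T_C = 25 °C → 25 + 273.15 = 298.15 K.
The second-law ceiling is the Carnot efficiency, η_max = 1 − T_C/T_H = 1 − 298.15/534.00 = 0.4417.
W_max = η_max · Q_H = 0.4417 × 813 = 359 kJ.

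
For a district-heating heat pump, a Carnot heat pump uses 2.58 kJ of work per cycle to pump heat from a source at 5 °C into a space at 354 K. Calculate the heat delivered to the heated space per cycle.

Q_H ≈ 12.0 kJ

T_C = 5 °C → 5 + 273.15 = 278.15 K.
COP_HP = T_H/(T_H − T_C) = 354.00/75.85 = 4.6671.
Q_H = COP_HP · W = 4.6671 × 2.58 = 12.0 kJ.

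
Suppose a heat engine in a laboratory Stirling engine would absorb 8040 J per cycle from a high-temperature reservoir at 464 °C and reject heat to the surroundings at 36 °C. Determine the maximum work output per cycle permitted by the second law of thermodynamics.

T_H = 464 °C → 464 + 273.15 = 737.15 K.
T_C = 36 °C → 36 + 273.15 = 309.15 K.
The second-law ceiling is the Carnot efficiency, η_max = 1 − T_C/T_H = 1 − 309.15/737.15 = 0.5806.
W_max = η_max · Q_H = 0.5806 × 8040 = 4670 J.

W_max ≈ 4670 J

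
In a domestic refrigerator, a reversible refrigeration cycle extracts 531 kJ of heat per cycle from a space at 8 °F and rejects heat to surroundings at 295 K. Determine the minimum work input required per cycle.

T_C = 8 °F → (8 − 32) × 5/9 = -13.33 °C = 259.82 K.
For a reversible refrigerator, COP_R = T_C/(T_H − T_C) = 259.82/35.18 = 7.3847.
W = Q_C/COP_R = 531/7.3847 = 71.9 kJ.

W_in ≈ 71.9 kJ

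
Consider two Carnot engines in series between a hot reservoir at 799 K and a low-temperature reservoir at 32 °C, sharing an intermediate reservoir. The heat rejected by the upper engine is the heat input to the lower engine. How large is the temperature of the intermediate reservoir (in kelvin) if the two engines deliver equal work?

T_m ≈ 552 K

T_C = 32 °C → 32 + 273.15 = 305.15 K.
For reversible stages Q_m = Q_H·(T_m/T_H). Setting W₁ = Q_H(1 − T_m/T_H) equal to W₂ = Q_m(1 − T_C/T_m) = Q_H·(T_m − T_C)/T_H gives T_H − T_m = T_m − T_C, so T_m = (T_H + T_C)/2 = (799.00 + 305.15)/2 = 552 K.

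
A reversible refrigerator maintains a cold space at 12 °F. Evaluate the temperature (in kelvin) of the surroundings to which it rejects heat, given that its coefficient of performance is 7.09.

T_C = 12 °F → (12 − 32) × 5/9 = -11.11 °C = 262.04 K.
COP_R = T_C/(T_H − T_C) ⇒ T_H = T_C·(1 + 1/COP_R) = 262.04 × (1 + 1/7.09) = 299 K.

T_H ≈ 299 K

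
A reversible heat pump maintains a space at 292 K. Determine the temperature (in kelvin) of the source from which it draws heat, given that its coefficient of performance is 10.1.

COP_HP = T_H/(T_H − T_C) ⇒ T_C = T_H·(COP_HP − 1)/COP_HP = 292.00 × (10.1 − 1)/10.1 = 263.1 K.

T_C ≈ 263.1 K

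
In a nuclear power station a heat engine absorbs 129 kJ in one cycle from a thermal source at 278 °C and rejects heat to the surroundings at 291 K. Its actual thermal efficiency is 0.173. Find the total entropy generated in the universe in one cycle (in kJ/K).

T_H = 278 °C → 278 + 273.15 = 551.15 K.
W = η·Q_H = 0.173 × 129 = 22.32 kJ, so Q_C = Q_H − W = 106.7 kJ.
Reservoir entropy changes: ΔS_H = −Q_H/T_H = −129/551.15 = -0.2341 kJ/K and ΔS_C = +Q_C/T_C = 106.7/291.00 = 0.3666 kJ/K.
ΔS_univ = −Q_H/T_H + Q_C/T_C = 0.1326 kJ/K (> 0, since η = 0.173 < η_Carnot = 0.472).

ΔS_univ ≈ 0.1326 kJ/K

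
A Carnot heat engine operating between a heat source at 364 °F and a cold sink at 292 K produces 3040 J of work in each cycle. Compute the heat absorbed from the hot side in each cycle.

Q_H ≈ 8400 J

T_H = 364 °F → (364 − 32) × 5/9 = 184.44 °C = 457.59 K.
η_rev = 1 − T_C/T_H = 1 − 292.00/457.59 = 0.3619.
Q_H = W/η = 3040/0.3619 = 8400 J.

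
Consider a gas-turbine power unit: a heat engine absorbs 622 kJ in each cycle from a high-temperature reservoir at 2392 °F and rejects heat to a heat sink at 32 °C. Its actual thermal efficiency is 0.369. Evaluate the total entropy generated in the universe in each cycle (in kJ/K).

ΔS_univ ≈ 0.8936 kJ/K

T_H = 2392 °F → (2392 − 32) × 5/9 = 1311.11 °C = 1584.26 K.
T_C = 32 °C → 32 + 273.15 = 305.15 K.
W = η·Q_H = 0.369 × 622 = 229.5 kJ, so Q_C = Q_H − W = 392.5 kJ.
Entropy balance on the reservoirs: −Q_H/T_H = -0.3926 kJ/K, +Q_C/T_C = 1.286 kJ/K.
ΔS_univ = −Q_H/T_H + Q_C/T_C = 0.8936 kJ/K (> 0, since η = 0.369 < η_Carnot = 0.807).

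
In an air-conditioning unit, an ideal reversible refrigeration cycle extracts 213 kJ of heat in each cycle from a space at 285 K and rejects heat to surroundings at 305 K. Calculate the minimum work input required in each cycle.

The reversible coefficient of performance is COP_R = T_C/(T_H − T_C) = 285.00/20.00 = 14.2500.
W = Q_C/COP_R = 213/14.2500 = 14.9 kJ.

W_in ≈ 14.9 kJ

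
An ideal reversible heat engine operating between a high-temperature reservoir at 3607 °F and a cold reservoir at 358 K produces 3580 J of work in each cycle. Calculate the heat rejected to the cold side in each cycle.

Q_C ≈ 674 J

T_H = 3607 °F → (3607 − 32) × 5/9 = 1986.11 °C = 2259.26 K.
For a reversible engine, η = 1 − T_C/T_H = 1 − 358.00/2259.26 = 0.8415.
Since Q_C/Q_H = T_C/T_H and Q_H = W/η, Q_C = W·T_C/(T_H − T_C) = 3580 × 358.00/1901.26 = 674 J.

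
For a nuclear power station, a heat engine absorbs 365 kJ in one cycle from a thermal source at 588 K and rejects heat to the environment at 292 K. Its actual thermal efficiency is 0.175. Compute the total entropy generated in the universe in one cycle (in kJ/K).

W = η·Q_H = 0.175 × 365 = 63.87 kJ, so Q_C = Q_H − W = 301.1 kJ.
The hot reservoir loses entropy Q_H/T_H = 365/588.00 = 0.6207 kJ/K; the cold reservoir gains Q_C/T_C = 301.1/292.00 = 1.031 kJ/K.
ΔS_univ = −Q_H/T_H + Q_C/T_C = 0.411 kJ/K (> 0, since η = 0.175 < η_Carnot = 0.503).

ΔS_univ ≈ 0.411 kJ/K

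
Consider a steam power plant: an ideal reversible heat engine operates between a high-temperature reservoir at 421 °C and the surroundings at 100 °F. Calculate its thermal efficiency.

T_H = 421 °C → 421 + 273.15 = 694.15 K.
T_C = 100 °F → (100 − 32) × 5/9 = 37.78 °C = 310.93 K.
Carnot efficiency: η = 1 − T_C/T_H = 1 − 310.93/694.15 = 0.552.

η ≈ 0.552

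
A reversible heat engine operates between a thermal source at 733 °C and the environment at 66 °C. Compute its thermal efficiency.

η ≈ 0.663

T_H = 733 °C → 733 + 273.15 = 1006.15 K.
T_C = 66 °C → 66 + 273.15 = 339.15 K.
For a reversible engine, η = 1 − T_C/T_H = 1 − 339.15/1006.15 = 0.663.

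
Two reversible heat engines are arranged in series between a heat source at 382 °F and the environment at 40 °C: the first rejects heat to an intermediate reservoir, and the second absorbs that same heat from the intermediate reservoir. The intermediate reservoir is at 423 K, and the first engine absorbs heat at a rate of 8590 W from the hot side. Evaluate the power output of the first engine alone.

T_H = 382 °F → (382 − 32) × 5/9 = 194.44 °C = 467.59 K.
T_C = 40 °C → 40 + 273.15 = 313.15 K.
First-stage efficiency η₁ = 1 − T_m/T_H = 1 − 423.00/467.59 = 0.0954.
W₁ = η₁·Q_H = 0.0954 × 8590 = 819 W.

Ẇ₁ ≈ 819 W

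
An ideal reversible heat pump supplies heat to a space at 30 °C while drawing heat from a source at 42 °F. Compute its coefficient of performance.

COP_HP ≈ 12.4

T_H = 30 °C → 30 + 273.15 = 303.15 K.
T_C = 42 °F → (42 − 32) × 5/9 = 5.56 °C = 278.71 K.
For a reversible heat pump, COP_HP = T_H/(T_H − T_C) = 303.15/(303.15 − 278.71) = 12.4.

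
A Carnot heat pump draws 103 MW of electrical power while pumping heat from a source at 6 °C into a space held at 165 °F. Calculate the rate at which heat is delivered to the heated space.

Q̇_H ≈ 526.5 MW

T_H = 165 °F → (165 − 32) × 5/9 = 73.89 °C = 347.04 K.
T_C = 6 °C → 6 + 273.15 = 279.15 K.
Reversible heating COP: COP_HP = T_H/(T_H − T_C) = 347.04/67.89 = 5.1119.
Q_H = COP_HP · W = 5.1119 × 103 = 526.5 MW.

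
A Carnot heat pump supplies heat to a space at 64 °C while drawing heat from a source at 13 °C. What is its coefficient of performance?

COP_HP ≈ 6.61

T_H = 64 °C → 64 + 273.15 = 337.15 K.
T_C = 13 °C → 13 + 273.15 = 286.15 K.
Reversible heating COP: COP_HP = T_H/(T_H − T_C) = 337.15/(337.15 − 286.15) = 6.61.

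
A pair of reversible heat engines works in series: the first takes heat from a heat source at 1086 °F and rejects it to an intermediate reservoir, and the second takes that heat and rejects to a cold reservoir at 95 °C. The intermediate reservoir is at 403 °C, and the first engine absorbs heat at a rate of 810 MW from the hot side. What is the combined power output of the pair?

Ẇ_total ≈ 463 MW

T_H = 1086 °F → (1086 − 32) × 5/9 = 585.56 °C = 858.71 K.
T_C = 95 °C → 95 + 273.15 = 368.15 K.
Two reversible stages in series are equivalent to a single Carnot engine between T_H and T_C, so η_total = 1 − T_C/T_H = 1 − 368.15/858.71 = 0.5713.
W_total = η_total · Q_H = 0.5713 × 810 = 463 MW.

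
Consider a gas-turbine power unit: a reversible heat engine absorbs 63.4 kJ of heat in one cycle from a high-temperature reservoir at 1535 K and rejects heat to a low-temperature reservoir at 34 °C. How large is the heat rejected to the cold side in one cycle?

Q_C ≈ 12.7 kJ

T_C = 34 °C → 34 + 273.15 = 307.15 K.
For a reversible engine, η = 1 − T_C/T_H = 1 − 307.15/1535.00 = 0.7999.
For a reversible cycle Q_C/Q_H = T_C/T_H, so Q_C = 63.4 × 307.15/1535.00 = 12.7 kJ.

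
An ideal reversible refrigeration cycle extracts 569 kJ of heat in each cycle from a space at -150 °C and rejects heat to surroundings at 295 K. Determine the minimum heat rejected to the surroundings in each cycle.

Q_H ≈ 1363 kJ

T_C = -150 °C → -150 + 273.15 = 123.15 K.
For a reversible cycle Q_H/Q_C = T_H/T_C, so Q_H = Q_C·T_H/T_C = 569 × 295.00/123.15 = 1363 kJ.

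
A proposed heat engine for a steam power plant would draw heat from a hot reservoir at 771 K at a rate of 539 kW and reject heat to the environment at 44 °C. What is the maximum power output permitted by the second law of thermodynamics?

Ẇ_max ≈ 317 kW

T_C = 44 °C → 44 + 273.15 = 317.15 K.
The second-law ceiling is the Carnot efficiency, η_max = 1 − T_C/T_H = 1 − 317.15/771.00 = 0.5887.
W_max = η_max · Q_H = 0.5887 × 539 = 317 kW.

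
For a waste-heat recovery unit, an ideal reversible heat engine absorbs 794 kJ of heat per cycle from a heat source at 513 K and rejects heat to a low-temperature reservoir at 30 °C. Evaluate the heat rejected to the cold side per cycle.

Q_C ≈ 469.2 kJ

T_C = 30 °C → 30 + 273.15 = 303.15 K.
η_rev = 1 − T_C/T_H = 1 − 303.15/513.00 = 0.4091.
For a reversible cycle Q_C/Q_H = T_C/T_H, so Q_C = 794 × 303.15/513.00 = 469.2 kJ.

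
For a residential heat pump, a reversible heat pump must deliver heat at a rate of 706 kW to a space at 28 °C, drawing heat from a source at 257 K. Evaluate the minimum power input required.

T_H = 28 °C → 28 + 273.15 = 301.15 K.
For a reversible heat pump, COP_HP = T_H/(T_H − T_C) = 301.15/44.15 = 6.8211.
W = Q_H/COP_HP = 706/6.8211 = 104 kW.

Ẇ_in ≈ 104 kW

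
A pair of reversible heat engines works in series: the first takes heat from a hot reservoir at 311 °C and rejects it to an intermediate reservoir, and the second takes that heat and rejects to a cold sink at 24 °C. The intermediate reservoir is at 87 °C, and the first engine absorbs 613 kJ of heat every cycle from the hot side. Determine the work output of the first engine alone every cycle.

T_H = 311 °C → 311 + 273.15 = 584.15 K.
T_C = 24 °C → 24 + 273.15 = 297.15 K.
T_m = 87 °C → 87 + 273.15 = 360.15 K.
First-stage efficiency η₁ = 1 − T_m/T_H = 1 − 360.15/584.15 = 0.3835.
W₁ = η₁·Q_H = 0.3835 × 613 = 235.1 kJ.

W₁ ≈ 235.1 kJ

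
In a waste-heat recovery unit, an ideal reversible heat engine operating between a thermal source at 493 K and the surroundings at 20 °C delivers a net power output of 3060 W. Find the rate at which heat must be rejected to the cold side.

Q̇_C ≈ 4490 W

T_C = 20 °C → 20 + 273.15 = 293.15 K.
The Carnot efficiency is η = 1 − T_C/T_H = 1 − 293.15/493.00 = 0.4054.
Since Q_C/Q_H = T_C/T_H and Q_H = W/η, Q_C = W·T_C/(T_H − T_C) = 3060 × 293.15/199.85 = 4490 W.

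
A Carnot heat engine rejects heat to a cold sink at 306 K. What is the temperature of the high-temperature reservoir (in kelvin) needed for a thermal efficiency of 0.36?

T_H ≈ 478 K

From η = 1 − T_C/T_H, solving for T_H gives T_H = T_C/(1 − η) = 306.00/(1 − 0.36) = 478 K.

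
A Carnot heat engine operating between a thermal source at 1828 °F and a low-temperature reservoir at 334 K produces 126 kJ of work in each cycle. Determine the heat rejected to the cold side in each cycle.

Q_C ≈ 44.9 kJ

T_H = 1828 °F → (1828 − 32) × 5/9 = 997.78 °C = 1270.93 K.
For a reversible engine, η = 1 − T_C/T_H = 1 − 334.00/1270.93 = 0.7372.
Since Q_C/Q_H = T_C/T_H and Q_H = W/η, Q_C = W·T_C/(T_H − T_C) = 126 × 334.00/936.93 = 44.9 kJ.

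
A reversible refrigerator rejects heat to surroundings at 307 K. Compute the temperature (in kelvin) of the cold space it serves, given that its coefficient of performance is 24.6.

T_C ≈ 295.0 K

COP_R = T_C/(T_H − T_C) ⇒ T_C = T_H·COP_R/(1 + COP_R) = 307.00 × 24.6/(1 + 24.6) = 295.0 K.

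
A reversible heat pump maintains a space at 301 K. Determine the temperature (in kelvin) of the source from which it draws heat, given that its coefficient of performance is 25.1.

COP_HP = T_H/(T_H − T_C) ⇒ T_C = T_H·(COP_HP − 1)/COP_HP = 301.00 × (25.1 − 1)/25.1 = 289.0 K.

T_C ≈ 289.0 K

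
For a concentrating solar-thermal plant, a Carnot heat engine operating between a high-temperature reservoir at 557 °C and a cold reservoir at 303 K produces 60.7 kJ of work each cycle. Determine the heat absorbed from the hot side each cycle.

Q_H ≈ 95.59 kJ

T_H = 557 °C → 557 + 273.15 = 830.15 K.
The Carnot efficiency is η = 1 − T_C/T_H = 1 − 303.00/830.15 = 0.6350.
Q_H = W/η = 60.7/0.6350 = 95.59 kJ.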